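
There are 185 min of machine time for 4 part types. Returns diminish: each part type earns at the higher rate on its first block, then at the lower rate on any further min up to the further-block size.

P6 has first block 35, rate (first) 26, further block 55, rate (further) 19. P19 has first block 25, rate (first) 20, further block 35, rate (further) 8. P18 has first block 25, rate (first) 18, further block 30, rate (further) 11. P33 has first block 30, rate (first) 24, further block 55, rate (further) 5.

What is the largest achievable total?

3790

Rank every tier by rate: P6/T1 26 > P33/T1 24 > P19/T1 20 > P6/T2 19 > P18/T1 18 > P18/T2 11 > P19/T2 8 > P33/T2 5.
P6/T1 (26): +35 → 150 left.
P33 T1 at 24: fill all 30 → 120 left.
Fill P19 T1 block (25 at 20) → 95 left.
P6/T2 (19): +55 → 40 left.
P18 T1 at 18: fill all 25 → 15 left.
15 remain; put them into P18 T2 at 11.
Total = 26×35 + 24×30 + 20×25 + 19×55 + 18×25 + 11×15 = 3790.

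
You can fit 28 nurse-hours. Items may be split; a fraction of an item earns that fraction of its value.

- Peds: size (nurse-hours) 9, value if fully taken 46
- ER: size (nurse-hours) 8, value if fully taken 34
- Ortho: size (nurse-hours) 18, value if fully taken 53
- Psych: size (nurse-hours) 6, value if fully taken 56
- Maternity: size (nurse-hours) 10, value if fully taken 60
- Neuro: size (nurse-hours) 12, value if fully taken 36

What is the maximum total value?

174.75

Rank by value-to-size ratio: Psych 56/6≈9.33, Maternity 60/10≈6, Peds 46/9≈5.11, ER 34/8≈4.25, Neuro 36/12≈3, Ortho 53/18≈2.94.
All 6 nurse-hours of Psych fit (value 56) ; 22 remain.
Take all of Maternity (10 nurse-hours, value 60) ; 12 nurse-hours left.
Take all of Peds (9 nurse-hours, value 46) ; 3 nurse-hours left.
Only 3 nurse-hours remain; take 3/8 of ER for value 34×3/8 = 12.75.
Total value = 174.75.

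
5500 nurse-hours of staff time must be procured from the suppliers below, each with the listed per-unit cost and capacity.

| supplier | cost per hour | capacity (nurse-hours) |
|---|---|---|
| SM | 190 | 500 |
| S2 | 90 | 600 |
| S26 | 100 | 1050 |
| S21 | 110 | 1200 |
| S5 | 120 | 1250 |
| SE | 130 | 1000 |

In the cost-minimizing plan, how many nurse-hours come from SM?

Cheapest first:
Take 600 from S2 at 90 ; need 4900 more.
S26 (100): use full 1050 ; 3850 nurse-hours to go.
Take 1200 from S21 at 110 ; need 2650 more.
S5 at 120: take all 1250 nurse-hours ; 1400 still needed.
SE (130): use full 1000 ; 400 nurse-hours to go.
SM (190): take the remaining 400 ; done.

400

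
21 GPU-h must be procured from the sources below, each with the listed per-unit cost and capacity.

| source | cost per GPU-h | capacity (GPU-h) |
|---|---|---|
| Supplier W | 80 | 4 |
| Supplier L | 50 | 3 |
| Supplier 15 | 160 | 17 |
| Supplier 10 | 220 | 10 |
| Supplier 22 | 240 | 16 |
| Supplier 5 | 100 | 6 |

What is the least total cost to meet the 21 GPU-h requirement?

Cheapest first:
Take 3 from Supplier L at 50 — need 18 more.
Supplier W (80): use full 4 — 14 GPU-h to go.
Take 6 from Supplier 5 at 100 — need 8 more.
Take 8 from Supplier 15 at 160 to finish.
Supplier 10, Supplier 22: unused.
Cost = 3×50 + 4×80 + 6×100 + 8×160 = 2350.

2350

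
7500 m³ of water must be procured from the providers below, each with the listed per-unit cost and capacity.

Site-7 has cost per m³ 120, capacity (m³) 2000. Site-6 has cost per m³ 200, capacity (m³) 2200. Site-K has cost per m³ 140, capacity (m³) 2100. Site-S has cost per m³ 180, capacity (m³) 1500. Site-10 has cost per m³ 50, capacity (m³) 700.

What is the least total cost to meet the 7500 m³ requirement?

1079000

Cheapest first:
Site-10 (50): use full 700 → 6800 m³ to go.
Take 2000 from Site-7 at 120 → need 4800 more.
Site-K at 140: take all 2100 m³ → 2700 still needed.
Site-S at 180: take all 1500 m³ → 1200 still needed.
Take 1200 from Site-6 at 200 to finish.
Cost = 700×50 + 2000×120 + 2100×140 + 1500×180 + 1200×200 = 1079000.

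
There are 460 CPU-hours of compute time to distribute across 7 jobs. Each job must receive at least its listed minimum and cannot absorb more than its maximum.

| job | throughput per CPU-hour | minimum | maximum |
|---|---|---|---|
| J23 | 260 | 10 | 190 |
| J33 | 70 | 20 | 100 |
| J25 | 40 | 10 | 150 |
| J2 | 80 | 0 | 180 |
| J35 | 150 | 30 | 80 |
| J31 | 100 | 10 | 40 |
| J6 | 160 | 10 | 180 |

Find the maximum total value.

Meeting every minimum uses 10+20+10+0+30+10+10 = 90 CPU-hours, leaving 370.
Highest throughput per CPU-hour first: J23 260 > J6 160 > J35 150 > J31 100 > J2 80 > J33 70 > J25 40.
J23: +180 to 190 (cap) — 190 left.
Give J6 170 more to hit its cap of 180 — 20 left.
J35 has room for 50 more but only 20 remain, so it gets 50.
Total = 260×190 + 70×20 + 40×10 + 150×50 + 100×10 + 160×180 = 88500.

88500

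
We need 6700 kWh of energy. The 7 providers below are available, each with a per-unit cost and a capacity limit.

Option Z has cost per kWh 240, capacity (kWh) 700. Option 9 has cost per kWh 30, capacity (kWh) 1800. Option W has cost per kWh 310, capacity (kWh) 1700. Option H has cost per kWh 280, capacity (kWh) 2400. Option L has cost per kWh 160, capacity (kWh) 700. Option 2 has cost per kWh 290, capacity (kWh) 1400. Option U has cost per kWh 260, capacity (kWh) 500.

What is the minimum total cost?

Cheapest first:
Take 1800 from Option 9 at 30 — need 4900 more.
Take 700 from Option L at 160 — need 4200 more.
Option Z (240): use full 700 — 3500 kWh to go.
Option U at 260: take all 500 kWh — 3000 still needed.
Option H at 280: take all 2400 kWh — 600 still needed.
Option 2 (290): take the remaining 600 — done.
Option W: unused.
Cost = 1800×30 + 700×160 + 700×240 + 500×260 + 2400×280 + 600×290 = 1310000.

1310000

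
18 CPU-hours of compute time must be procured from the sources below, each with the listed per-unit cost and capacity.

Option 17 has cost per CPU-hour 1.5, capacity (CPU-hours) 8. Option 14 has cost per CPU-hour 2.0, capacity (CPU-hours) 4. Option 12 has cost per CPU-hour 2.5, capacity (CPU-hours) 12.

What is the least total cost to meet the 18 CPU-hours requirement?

Cheapest first:
Option 17 at 1.5: take all 8 CPU-hours → 10 still needed.
Option 14 (2.0): use full 4 → 6 CPU-hours to go.
Option 12 (2.5): take the remaining 6 → done.
Cost = 8×1.5 + 4×2.0 + 6×2.5 = 35.

35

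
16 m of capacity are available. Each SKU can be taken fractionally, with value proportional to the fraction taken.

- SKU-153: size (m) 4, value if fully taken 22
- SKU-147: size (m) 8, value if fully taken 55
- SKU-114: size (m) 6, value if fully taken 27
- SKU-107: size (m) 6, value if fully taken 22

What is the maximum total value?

95

Rank by value-to-size ratio: SKU-147 55/8≈6.88, SKU-153 22/4≈5.5, SKU-114 27/6≈4.5, SKU-107 22/6≈3.67.
SKU-147: take in full, 8 m for value 55 — 8 left.
SKU-153: take in full, 4 m for value 22 — 4 left.
Only 4 m remain; take 4/6 of SKU-114 for value 27×4/6 = 18.
Total value = 95.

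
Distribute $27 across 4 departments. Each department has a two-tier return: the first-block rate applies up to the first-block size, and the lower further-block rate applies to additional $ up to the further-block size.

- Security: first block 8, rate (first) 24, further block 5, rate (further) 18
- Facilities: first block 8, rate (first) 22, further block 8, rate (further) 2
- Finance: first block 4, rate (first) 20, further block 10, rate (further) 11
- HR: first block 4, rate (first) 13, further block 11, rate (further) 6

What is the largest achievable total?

564

Treat each block as its own option and order by rate: Security/first 24 > Facilities/first 22 > Finance/first 20 > Security/second 18 > HR/first 13 > Finance/second 11 > HR/second 6 > Facilities/second 2.
Security/first (24): +8 — 19 left.
Facilities first at 22: fill all 8 — 11 left.
Fill Finance first block (4 at 20) — 7 left.
Security/second (18): +5 — 2 left.
HR first at 13: only 2 left, fill 2.
Total = 24×8 + 22×8 + 20×4 + 18×5 + 13×2 = 564.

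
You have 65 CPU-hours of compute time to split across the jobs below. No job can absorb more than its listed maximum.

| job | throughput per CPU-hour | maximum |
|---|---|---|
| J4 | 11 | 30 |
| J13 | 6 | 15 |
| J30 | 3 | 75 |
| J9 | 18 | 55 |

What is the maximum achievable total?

1100

Highest throughput per CPU-hour first: J9 18 > J4 11 > J13 6 > J30 3.
J9: +55 to 55 (cap) — 10 left.
J4: +10 (room for 30) → 10. Pool exhausted.
Total = 11×10 + 18×55 = 1100.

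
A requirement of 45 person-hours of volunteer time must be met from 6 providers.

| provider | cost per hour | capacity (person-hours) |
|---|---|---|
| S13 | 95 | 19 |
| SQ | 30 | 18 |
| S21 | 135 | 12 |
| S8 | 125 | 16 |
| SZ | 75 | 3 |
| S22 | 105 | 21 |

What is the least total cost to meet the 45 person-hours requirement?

3095

Cheapest first:
Take 18 from SQ at 30 → need 27 more.
SZ (75): use full 3 → 24 person-hours to go.
Take 19 from S13 at 95 → need 5 more.
S22 at 105: take 5 of its 21 → requirement met.
S8, S21: unused.
Cost = 18×30 + 3×75 + 19×95 + 5×105 = 3095.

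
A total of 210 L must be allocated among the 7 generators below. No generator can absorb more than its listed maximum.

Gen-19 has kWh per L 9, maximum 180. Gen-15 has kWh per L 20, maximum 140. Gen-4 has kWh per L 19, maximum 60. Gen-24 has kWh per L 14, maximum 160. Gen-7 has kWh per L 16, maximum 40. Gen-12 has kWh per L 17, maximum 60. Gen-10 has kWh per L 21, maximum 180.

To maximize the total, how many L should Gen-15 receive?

30

Rank by kWh per L: Gen-10 21 > Gen-15 20 > Gen-4 19 > Gen-12 17 > Gen-7 16 > Gen-24 14 > Gen-19 9.
Gen-10: +180 to 180 (cap) ; 30 left.
Gen-15: +30 (room for 140) → 30. Pool exhausted.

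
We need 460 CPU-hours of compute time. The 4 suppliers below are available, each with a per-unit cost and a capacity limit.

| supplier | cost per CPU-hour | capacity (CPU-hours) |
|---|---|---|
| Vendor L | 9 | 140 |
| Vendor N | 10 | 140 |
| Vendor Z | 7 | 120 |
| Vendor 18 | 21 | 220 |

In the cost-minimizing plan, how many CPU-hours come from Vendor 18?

Fill from the cheapest supplier first.
Vendor Z (7): use full 120 ; 340 CPU-hours to go.
Take 140 from Vendor L at 9 ; need 200 more.
Take 140 from Vendor N at 10 ; need 60 more.
Take 60 from Vendor 18 at 21 to finish.

60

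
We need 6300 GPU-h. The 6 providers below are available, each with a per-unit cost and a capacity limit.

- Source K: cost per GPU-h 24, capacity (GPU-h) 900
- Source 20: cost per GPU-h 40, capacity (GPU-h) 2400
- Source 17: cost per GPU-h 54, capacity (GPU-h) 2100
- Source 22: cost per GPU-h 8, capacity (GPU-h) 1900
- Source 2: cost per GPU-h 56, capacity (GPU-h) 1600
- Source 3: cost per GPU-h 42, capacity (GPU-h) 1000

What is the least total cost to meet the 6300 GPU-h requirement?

180200

Use providers in increasing cost order.
Take 1900 from Source 22 at 8 ; need 4400 more.
Source K at 24: take all 900 GPU-h ; 3500 still needed.
Source 20 at 40: take all 2400 GPU-h ; 1100 still needed.
Take 1000 from Source 3 at 42 ; need 100 more.
Source 17 (54): take the remaining 100 ; done.
Source 2: unused.
Cost = 1900×8 + 900×24 + 2400×40 + 1000×42 + 100×54 = 180200.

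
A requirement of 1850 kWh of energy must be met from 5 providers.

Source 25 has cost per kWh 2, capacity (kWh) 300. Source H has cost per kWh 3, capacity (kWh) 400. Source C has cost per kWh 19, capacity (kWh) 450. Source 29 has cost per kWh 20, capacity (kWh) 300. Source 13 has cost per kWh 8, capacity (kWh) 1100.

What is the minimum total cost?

11550

Cheapest first:
Source 25 at 2: take all 300 kWh — 1550 still needed.
Take 400 from Source H at 3 — need 1150 more.
Source 13 (8): use full 1100 — 50 kWh to go.
Source C at 19: take 50 of its 450 — requirement met.
Source 29: unused.
Cost = 300×2 + 400×3 + 1100×8 + 50×19 = 11550.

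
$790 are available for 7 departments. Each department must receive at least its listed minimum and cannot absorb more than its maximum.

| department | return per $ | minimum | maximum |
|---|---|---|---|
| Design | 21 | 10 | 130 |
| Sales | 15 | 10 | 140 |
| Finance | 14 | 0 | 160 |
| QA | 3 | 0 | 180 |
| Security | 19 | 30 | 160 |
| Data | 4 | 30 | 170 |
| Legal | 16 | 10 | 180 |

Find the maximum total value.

Meeting every minimum uses 10+10+0+0+30+30+10 = 90 $, leaving 700.
Highest return per $ first: Design 21 > Security 19 > Legal 16 > Sales 15 > Finance 14 > Data 4 > QA 3.
Give Design 120 more to hit its cap of 130 — 580 left.
Security: +130 to 160 (cap) — 450 left.
Legal takes 170 more to reach its cap of 180 — 280 left.
Give Sales 130 more to hit its cap of 140 — 150 left.
Finance: +150 (room for 160) → 150. Pool exhausted.
Total = 21×130 + 15×140 + 14×150 + 19×160 + 4×30 + 16×180 = 12970.

12970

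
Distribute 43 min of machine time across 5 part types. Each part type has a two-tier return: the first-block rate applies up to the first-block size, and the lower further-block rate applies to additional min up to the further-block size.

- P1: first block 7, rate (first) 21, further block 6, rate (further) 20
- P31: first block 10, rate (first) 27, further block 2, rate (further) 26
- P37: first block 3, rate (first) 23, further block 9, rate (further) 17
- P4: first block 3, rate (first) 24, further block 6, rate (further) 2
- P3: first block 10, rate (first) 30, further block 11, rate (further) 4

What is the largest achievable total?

Order all 10 blocks by rate: P3/first 30 > P31/first 27 > P31/second 26 > P4/first 24 > P37/first 23 > P1/first 21 > P1/second 20 > P37/second 17 > P3/second 4 > P4/second 2.
P3 first at 30: fill all 10 → 33 left.
P31/first (27): +10 → 23 left.
P31 second at 26: fill all 2 → 21 left.
Fill P4 first block (3 at 24) → 18 left.
Fill P37 first block (3 at 23) → 15 left.
P1/first (21): +7 → 8 left.
Fill P1 second block (6 at 20) → 2 left.
2 remain; put them into P37 second at 17.
Total = 30×10 + 27×10 + 26×2 + 24×3 + 23×3 + 21×7 + 20×6 + 17×2 = 1064.

1064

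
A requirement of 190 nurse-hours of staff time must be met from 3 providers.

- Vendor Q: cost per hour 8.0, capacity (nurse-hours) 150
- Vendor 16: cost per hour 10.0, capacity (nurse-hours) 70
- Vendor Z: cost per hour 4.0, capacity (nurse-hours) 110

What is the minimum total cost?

Fill from the cheapest provider first.
Take 110 from Vendor Z at 4.0 ; need 80 more.
Vendor Q at 8.0: take 80 of its 150 ; requirement met.
Vendor 16: unused.
Cost = 110×4.0 + 80×8.0 = 1080.

1080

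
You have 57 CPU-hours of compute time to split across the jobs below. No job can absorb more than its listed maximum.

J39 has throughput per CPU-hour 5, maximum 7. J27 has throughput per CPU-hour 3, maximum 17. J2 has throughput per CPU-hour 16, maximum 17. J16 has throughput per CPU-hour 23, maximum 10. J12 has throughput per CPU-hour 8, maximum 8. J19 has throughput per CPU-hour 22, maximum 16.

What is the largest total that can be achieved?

948

Highest throughput per CPU-hour first: J16 23 > J19 22 > J2 16 > J12 8 > J39 5 > J27 3.
Give J16 10 to hit its cap of 10 ; 47 left.
J19: +16 to 16 (cap) ; 31 left.
Give J2 17 to hit its cap of 17 ; 14 left.
Give J12 8 to hit its cap of 8 ; 6 left.
J39 has room for 7 but only 6 remain, so it gets 6.
Total = 5×6 + 16×17 + 23×10 + 8×8 + 22×16 = 948.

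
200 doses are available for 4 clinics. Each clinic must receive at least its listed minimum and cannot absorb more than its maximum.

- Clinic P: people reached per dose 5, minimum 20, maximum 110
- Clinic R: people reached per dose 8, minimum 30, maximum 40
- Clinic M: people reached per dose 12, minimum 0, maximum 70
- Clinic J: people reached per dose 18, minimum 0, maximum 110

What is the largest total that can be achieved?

Meeting every minimum uses 20+30+0+0 = 50 doses, leaving 150.
Highest people reached per dose first: Clinic J 18 > Clinic M 12 > Clinic R 8 > Clinic P 5.
Give Clinic J 110 more to hit its cap of 110 → 40 left.
Only 40 left; Clinic M takes them to reach 40.
Total = 5×20 + 8×30 + 12×40 + 18×110 = 2800.

2800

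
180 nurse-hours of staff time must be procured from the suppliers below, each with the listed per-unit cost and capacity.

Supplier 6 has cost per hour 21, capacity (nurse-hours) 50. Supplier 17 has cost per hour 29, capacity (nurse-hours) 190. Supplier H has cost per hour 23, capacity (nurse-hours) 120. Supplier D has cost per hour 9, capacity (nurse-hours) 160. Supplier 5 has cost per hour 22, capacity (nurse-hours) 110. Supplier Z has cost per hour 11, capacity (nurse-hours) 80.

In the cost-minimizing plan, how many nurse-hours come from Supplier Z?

Use suppliers in increasing cost order.
Supplier D (9): use full 160 → 20 nurse-hours to go.
Supplier Z at 11: take 20 of its 80 → requirement met.
Supplier 6, Supplier 5, Supplier H, Supplier 17: unused.

20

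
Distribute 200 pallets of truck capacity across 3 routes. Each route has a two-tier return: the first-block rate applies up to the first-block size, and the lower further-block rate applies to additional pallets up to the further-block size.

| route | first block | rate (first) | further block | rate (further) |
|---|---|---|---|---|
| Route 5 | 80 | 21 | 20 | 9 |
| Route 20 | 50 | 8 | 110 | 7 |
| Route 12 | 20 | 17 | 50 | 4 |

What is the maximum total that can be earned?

Treat each block as its own option and order by rate: Route 5/tier1 21 > Route 12/tier1 17 > Route 5/tier2 9 > Route 20/tier1 8 > Route 20/tier2 7 > Route 12/tier2 4.
Route 5/tier1 (21): +80 → 120 left.
Fill Route 12 tier1 block (20 at 17) → 100 left.
Fill Route 5 tier2 block (20 at 9) → 80 left.
Route 20/tier1 (8): +50 → 30 left.
Route 20/tier2: +30 of 110 at 7; pool empty.
Total = 21×80 + 17×20 + 9×20 + 8×50 + 7×30 = 2810.

2810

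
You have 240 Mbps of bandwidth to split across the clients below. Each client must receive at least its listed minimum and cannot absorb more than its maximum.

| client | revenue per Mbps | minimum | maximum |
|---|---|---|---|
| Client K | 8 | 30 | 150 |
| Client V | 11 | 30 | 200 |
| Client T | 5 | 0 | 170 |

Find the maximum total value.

2520

Meeting every minimum uses 30+30+0 = 60 Mbps, leaving 180.
Order the clients by revenue per Mbps: Client V 11 > Client K 8 > Client T 5.
Client V takes 170 more to reach its cap of 200 ; 10 left.
Client K has room for 120 more but only 10 remain, so it gets 40.
Total = 8×40 + 11×200 = 2520.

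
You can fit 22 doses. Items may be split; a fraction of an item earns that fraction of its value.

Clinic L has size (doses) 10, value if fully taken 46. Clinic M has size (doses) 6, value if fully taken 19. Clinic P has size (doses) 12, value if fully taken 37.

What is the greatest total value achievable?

Sort by value density: Clinic L 46/10≈4.6, Clinic M 19/6≈3.17, Clinic P 37/12≈3.08.
All 10 doses of Clinic L fit (value 46) — 12 remain.
All 6 doses of Clinic M fit (value 19) — 6 remain.
Fill the last 6 doses with part of Clinic P: 6/12 of it earns 18.5.
Total value = 83.5.

83.5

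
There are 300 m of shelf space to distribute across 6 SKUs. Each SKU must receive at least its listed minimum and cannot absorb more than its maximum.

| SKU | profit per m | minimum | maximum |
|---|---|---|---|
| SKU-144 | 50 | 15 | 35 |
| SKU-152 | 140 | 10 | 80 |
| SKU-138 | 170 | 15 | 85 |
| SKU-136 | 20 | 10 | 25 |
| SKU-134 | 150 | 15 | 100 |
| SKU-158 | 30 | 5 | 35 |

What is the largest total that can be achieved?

42000

Meeting every minimum uses 15+10+15+10+15+5 = 70 m, leaving 230.
Rank by profit per m: SKU-138 170 > SKU-134 150 > SKU-152 140 > SKU-144 50 > SKU-158 30 > SKU-136 20.
Give SKU-138 70 more to hit its cap of 85 ; 160 left.
SKU-134 takes 85 more to reach its cap of 100 ; 75 left.
SKU-152: +70 to 80 (cap) ; 5 left.
SKU-144: +5 (room for 20) → 20. Pool exhausted.
Total = 50×20 + 140×80 + 170×85 + 20×10 + 150×100 + 30×5 = 42000.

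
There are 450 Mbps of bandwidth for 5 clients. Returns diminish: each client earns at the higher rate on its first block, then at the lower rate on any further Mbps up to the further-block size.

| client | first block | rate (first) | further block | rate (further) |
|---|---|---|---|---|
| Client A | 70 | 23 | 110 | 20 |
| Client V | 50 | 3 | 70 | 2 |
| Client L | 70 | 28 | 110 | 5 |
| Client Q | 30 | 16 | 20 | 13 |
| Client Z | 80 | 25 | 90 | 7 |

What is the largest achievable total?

9000

Treat each block as its own option and order by rate: Client L/T1 28 > Client Z/T1 25 > Client A/T1 23 > Client A/T2 20 > Client Q/T1 16 > Client Q/T2 13 > Client Z/T2 7 > Client L/T2 5 > Client V/T1 3 > Client V/T2 2.
Client L T1 at 28: fill all 70 — 380 left.
Client Z T1 at 25: fill all 80 — 300 left.
Client A T1 at 23: fill all 70 — 230 left.
Fill Client A T2 block (110 at 20) — 120 left.
Client Q T1 at 16: fill all 30 — 90 left.
Client Q/T2 (13): +20 — 70 left.
70 remain; put them into Client Z T2 at 7.
Total = 28×70 + 25×80 + 23×70 + 20×110 + 16×30 + 13×20 + 7×70 = 9000.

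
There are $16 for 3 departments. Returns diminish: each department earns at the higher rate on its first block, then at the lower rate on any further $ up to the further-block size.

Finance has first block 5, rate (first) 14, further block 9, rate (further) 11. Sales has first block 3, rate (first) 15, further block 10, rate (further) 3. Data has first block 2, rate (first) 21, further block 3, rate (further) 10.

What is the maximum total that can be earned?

Rank every tier by rate: Data/T1 21 > Sales/T1 15 > Finance/T1 14 > Finance/T2 11 > Data/T2 10 > Sales/T2 3.
Data T1 at 21: fill all 2 → 14 left.
Sales T1 at 15: fill all 3 → 11 left.
Finance T1 at 14: fill all 5 → 6 left.
Finance/T2: +6 of 9 at 11; pool empty.
Total = 21×2 + 15×3 + 14×5 + 11×6 = 223.

223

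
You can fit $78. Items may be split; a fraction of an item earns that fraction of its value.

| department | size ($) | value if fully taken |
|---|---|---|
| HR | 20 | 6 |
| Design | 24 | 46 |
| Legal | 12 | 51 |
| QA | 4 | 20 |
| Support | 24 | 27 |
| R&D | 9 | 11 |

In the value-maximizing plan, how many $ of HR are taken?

Best value per unit of size first: QA 20/4≈5, Legal 51/12≈4.25, Design 46/24≈1.92, R&D 11/9≈1.22, Support 27/24≈1.12, HR 6/20≈0.3.
QA: take in full, 4 $ for value 20 → 74 left.
Take all of Legal (12 $, value 51) → 62 $ left.
Design: take in full, 24 $ for value 46 → 38 left.
All 9 $ of R&D fit (value 11) → 29 remain.
Support: take in full, 24 $ for value 27 → 5 left.
Only 5 $ remain; take 5/20 of HR for value 6×5/20 = 1.5.

5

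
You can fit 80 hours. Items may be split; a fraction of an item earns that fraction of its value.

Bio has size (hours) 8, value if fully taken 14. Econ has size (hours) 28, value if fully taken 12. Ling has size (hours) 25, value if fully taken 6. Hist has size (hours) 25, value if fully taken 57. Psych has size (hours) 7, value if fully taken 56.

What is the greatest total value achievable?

Best value per unit of size first: Psych 56/7≈8, Hist 57/25≈2.28, Bio 14/8≈1.75, Econ 12/28≈0.429, Ling 6/25≈0.24.
Take all of Psych (7 hours, value 56) — 73 hours left.
Hist: take in full, 25 hours for value 57 — 48 left.
Bio: take in full, 8 hours for value 14 — 40 left.
Econ: take in full, 28 hours for value 12 — 12 left.
Fill the last 12 hours with part of Ling: 12/25 of it earns 2.88.
Total value = 141.88.

141.88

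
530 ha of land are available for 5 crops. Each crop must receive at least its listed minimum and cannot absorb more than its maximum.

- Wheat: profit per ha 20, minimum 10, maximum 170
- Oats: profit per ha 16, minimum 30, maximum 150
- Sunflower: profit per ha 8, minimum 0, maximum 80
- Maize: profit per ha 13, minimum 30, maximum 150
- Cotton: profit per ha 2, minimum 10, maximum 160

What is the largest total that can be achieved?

8170

Meeting every minimum uses 10+30+0+30+10 = 80 ha, leaving 450.
Rank by profit per ha: Wheat 20 > Oats 16 > Maize 13 > Sunflower 8 > Cotton 2.
Wheat takes 160 more to reach its cap of 170 ; 290 left.
Oats takes 120 more to reach its cap of 150 ; 170 left.
Maize: +120 to 150 (cap) ; 50 left.
Sunflower: +50 (room for 80) → 50. Pool exhausted.
Total = 20×170 + 16×150 + 8×50 + 13×150 + 2×10 = 8170.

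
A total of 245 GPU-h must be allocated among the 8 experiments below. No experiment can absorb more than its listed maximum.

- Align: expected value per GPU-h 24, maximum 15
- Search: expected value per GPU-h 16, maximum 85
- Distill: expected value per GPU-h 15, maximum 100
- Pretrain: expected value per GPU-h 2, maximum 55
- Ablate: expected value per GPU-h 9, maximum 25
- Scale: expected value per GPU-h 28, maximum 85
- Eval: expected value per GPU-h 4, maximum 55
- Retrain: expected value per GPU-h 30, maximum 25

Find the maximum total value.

Highest expected value per GPU-h first: Retrain 30 > Scale 28 > Align 24 > Search 16 > Distill 15 > Ablate 9 > Eval 4 > Pretrain 2.
Retrain takes 25 to reach its cap of 25 ; 220 left.
Scale takes 85 to reach its cap of 85 ; 135 left.
Give Align 15 to hit its cap of 15 ; 120 left.
Search: +85 to 85 (cap) ; 35 left.
Distill: +35 (room for 100) → 35. Pool exhausted.
Total = 24×15 + 16×85 + 15×35 + 28×85 + 30×25 = 5375.

5375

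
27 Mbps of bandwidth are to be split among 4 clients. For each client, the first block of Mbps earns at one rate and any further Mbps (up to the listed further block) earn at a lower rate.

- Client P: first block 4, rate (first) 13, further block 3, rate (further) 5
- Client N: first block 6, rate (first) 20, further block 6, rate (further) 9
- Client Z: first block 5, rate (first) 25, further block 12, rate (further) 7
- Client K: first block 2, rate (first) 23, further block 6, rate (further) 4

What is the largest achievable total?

Order all 8 blocks by rate: Client Z/tier1 25 > Client K/tier1 23 > Client N/tier1 20 > Client P/tier1 13 > Client N/tier2 9 > Client Z/tier2 7 > Client P/tier2 5 > Client K/tier2 4.
Client Z/tier1 (25): +5 ; 22 left.
Fill Client K tier1 block (2 at 23) ; 20 left.
Client N/tier1 (20): +6 ; 14 left.
Client P tier1 at 13: fill all 4 ; 10 left.
Fill Client N tier2 block (6 at 9) ; 4 left.
Client Z/tier2: +4 of 12 at 7; pool empty.
Total = 25×5 + 23×2 + 20×6 + 13×4 + 9×6 + 7×4 = 425.

425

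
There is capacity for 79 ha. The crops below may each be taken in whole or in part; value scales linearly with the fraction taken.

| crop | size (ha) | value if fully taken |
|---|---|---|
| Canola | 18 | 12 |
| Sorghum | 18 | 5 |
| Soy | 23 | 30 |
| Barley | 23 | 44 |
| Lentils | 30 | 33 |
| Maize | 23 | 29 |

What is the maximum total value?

Best value per unit of size first: Barley 44/23≈1.91, Soy 30/23≈1.3, Maize 29/23≈1.26, Lentils 33/30≈1.1, Canola 12/18≈0.667, Sorghum 5/18≈0.278.
All 23 ha of Barley fit (value 44) → 56 remain.
Soy: take in full, 23 ha for value 30 → 33 left.
All 23 ha of Maize fit (value 29) → 10 remain.
10 ha left: a 10/30 share of Lentils gives 33×10/30 = 11.
Total value = 114.

114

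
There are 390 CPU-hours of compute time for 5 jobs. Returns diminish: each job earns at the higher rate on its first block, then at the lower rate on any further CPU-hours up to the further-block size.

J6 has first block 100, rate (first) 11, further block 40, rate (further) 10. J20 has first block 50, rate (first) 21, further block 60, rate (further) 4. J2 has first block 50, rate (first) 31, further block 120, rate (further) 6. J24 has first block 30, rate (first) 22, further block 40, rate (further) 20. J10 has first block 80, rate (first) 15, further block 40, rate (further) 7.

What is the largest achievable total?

Rank every tier by rate: J2/T1 31 > J24/T1 22 > J20/T1 21 > J24/T2 20 > J10/T1 15 > J6/T1 11 > J6/T2 10 > J10/T2 7 > J2/T2 6 > J20/T2 4.
J2/T1 (31): +50 → 340 left.
Fill J24 T1 block (30 at 22) → 310 left.
Fill J20 T1 block (50 at 21) → 260 left.
Fill J24 T2 block (40 at 20) → 220 left.
Fill J10 T1 block (80 at 15) → 140 left.
J6 T1 at 11: fill all 100 → 40 left.
Fill J6 T2 block (40 at 10) → 0 left.
Total = 31×50 + 22×30 + 21×50 + 20×40 + 15×80 + 11×100 + 10×40 = 6760.

6760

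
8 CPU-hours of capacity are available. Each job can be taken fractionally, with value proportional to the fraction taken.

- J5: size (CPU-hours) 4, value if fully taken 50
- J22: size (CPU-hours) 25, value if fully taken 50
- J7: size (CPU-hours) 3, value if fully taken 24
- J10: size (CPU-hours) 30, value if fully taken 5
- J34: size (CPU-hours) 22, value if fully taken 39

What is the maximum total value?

Sort by value density: J5 50/4≈12.5, J7 24/3≈8, J22 50/25≈2, J34 39/22≈1.77, J10 5/30≈0.167.
All 4 CPU-hours of J5 fit (value 50) — 4 remain.
Take all of J7 (3 CPU-hours, value 24) — 1 CPU-hours left.
Only 1 CPU-hours remain; take 1/25 of J22 for value 50×1/25 = 2.
Total value = 76.

76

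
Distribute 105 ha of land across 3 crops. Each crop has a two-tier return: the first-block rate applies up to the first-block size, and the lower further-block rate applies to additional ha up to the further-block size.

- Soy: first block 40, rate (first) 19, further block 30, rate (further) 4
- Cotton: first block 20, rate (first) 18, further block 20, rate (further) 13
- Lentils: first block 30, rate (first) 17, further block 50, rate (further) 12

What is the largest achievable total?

Rank every tier by rate: Soy/first 19 > Cotton/first 18 > Lentils/first 17 > Cotton/second 13 > Lentils/second 12 > Soy/second 4.
Fill Soy first block (40 at 19) ; 65 left.
Fill Cotton first block (20 at 18) ; 45 left.
Fill Lentils first block (30 at 17) ; 15 left.
Cotton/second: +15 of 20 at 13; pool empty.
Total = 19×40 + 18×20 + 17×30 + 13×15 = 1825.

1825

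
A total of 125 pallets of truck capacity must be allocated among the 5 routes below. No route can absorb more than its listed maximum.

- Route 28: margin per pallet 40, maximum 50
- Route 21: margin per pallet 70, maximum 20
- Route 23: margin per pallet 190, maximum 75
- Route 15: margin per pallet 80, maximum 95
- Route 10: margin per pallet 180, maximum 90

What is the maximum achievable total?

Order the routes by margin per pallet: Route 23 190 > Route 10 180 > Route 15 80 > Route 21 70 > Route 28 40.
Route 23: +75 to 75 (cap) ; 50 left.
Route 10 has room for 90 but only 50 remain, so it gets 50.
Total = 190×75 + 180×50 = 23250.

23250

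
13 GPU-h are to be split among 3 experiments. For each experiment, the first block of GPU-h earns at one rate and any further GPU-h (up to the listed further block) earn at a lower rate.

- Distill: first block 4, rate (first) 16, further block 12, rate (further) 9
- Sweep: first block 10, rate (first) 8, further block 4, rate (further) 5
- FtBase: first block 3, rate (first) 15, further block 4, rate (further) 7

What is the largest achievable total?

163

Treat each block as its own option and order by rate: Distill/first 16 > FtBase/first 15 > Distill/second 9 > Sweep/first 8 > FtBase/second 7 > Sweep/second 5.
Distill/first (16): +4 → 9 left.
FtBase/first (15): +3 → 6 left.
6 remain; put them into Distill second at 9.
Total = 16×4 + 15×3 + 9×6 = 163.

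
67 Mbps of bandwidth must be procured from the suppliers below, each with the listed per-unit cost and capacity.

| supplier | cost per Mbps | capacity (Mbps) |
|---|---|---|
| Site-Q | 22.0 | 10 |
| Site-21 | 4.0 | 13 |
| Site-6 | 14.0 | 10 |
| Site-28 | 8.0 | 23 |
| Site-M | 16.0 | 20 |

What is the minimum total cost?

Cheapest first:
Site-21 at 4.0: take all 13 Mbps → 54 still needed.
Site-28 at 8.0: take all 23 Mbps → 31 still needed.
Site-6 (14.0): use full 10 → 21 Mbps to go.
Take 20 from Site-M at 16.0 → need 1 more.
Site-Q at 22.0: take 1 of its 10 → requirement met.
Cost = 13×4.0 + 23×8.0 + 10×14.0 + 20×16.0 + 1×22.0 = 718.

718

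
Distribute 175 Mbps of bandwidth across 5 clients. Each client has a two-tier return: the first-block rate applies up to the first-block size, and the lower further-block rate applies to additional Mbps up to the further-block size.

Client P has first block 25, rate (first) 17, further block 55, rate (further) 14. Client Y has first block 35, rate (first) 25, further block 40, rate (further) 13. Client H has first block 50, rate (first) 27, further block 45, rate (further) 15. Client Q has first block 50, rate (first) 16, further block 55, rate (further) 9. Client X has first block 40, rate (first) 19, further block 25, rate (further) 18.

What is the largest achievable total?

3860

Treat each block as its own option and order by rate: Client H/first 27 > Client Y/first 25 > Client X/first 19 > Client X/second 18 > Client P/first 17 > Client Q/first 16 > Client H/second 15 > Client P/second 14 > Client Y/second 13 > Client Q/second 9.
Fill Client H first block (50 at 27) → 125 left.
Client Y first at 25: fill all 35 → 90 left.
Client X first at 19: fill all 40 → 50 left.
Client X second at 18: fill all 25 → 25 left.
Client P/first (17): +25 → 0 left.
Total = 27×50 + 25×35 + 19×40 + 18×25 + 17×25 = 3860.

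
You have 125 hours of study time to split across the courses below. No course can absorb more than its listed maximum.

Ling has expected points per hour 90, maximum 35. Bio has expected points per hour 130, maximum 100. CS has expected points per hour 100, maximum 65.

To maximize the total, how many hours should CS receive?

25

Highest expected points per hour first: Bio 130 > CS 100 > Ling 90.
Give Bio 100 to hit its cap of 100 ; 25 left.
CS has room for 65 but only 25 remain, so it gets 25.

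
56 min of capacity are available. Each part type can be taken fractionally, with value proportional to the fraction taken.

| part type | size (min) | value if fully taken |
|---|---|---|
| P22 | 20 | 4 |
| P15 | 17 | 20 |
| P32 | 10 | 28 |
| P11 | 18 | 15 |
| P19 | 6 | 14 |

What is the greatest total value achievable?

78

Sort by value density: P32 28/10≈2.8, P19 14/6≈2.33, P15 20/17≈1.18, P11 15/18≈0.833, P22 4/20≈0.2.
P32: take in full, 10 min for value 28 ; 46 left.
All 6 min of P19 fit (value 14) ; 40 remain.
All 17 min of P15 fit (value 20) ; 23 remain.
P11: take in full, 18 min for value 15 ; 5 left.
5 min left: a 5/20 share of P22 gives 4×5/20 = 1.
Total value = 78.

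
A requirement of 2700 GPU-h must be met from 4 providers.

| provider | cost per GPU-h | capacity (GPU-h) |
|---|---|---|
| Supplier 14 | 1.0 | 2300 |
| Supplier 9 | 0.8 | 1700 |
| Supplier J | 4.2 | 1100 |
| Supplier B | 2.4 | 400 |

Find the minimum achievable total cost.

2360

Cheapest first:
Supplier 9 at 0.8: take all 1700 GPU-h ; 1000 still needed.
Take 1000 from Supplier 14 at 1.0 to finish.
Supplier B, Supplier J: unused.
Cost = 1700×0.8 + 1000×1.0 = 2360.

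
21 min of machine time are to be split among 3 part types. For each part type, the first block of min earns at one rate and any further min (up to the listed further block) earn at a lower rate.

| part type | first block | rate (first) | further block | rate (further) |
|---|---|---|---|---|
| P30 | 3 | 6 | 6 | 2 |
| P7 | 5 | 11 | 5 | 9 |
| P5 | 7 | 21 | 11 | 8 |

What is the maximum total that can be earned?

279

Order all 6 blocks by rate: P5/first 21 > P7/first 11 > P7/second 9 > P5/second 8 > P30/first 6 > P30/second 2.
Fill P5 first block (7 at 21) — 14 left.
Fill P7 first block (5 at 11) — 9 left.
Fill P7 second block (5 at 9) — 4 left.
P5/second: +4 of 11 at 8; pool empty.
Total = 21×7 + 11×5 + 9×5 + 8×4 = 279.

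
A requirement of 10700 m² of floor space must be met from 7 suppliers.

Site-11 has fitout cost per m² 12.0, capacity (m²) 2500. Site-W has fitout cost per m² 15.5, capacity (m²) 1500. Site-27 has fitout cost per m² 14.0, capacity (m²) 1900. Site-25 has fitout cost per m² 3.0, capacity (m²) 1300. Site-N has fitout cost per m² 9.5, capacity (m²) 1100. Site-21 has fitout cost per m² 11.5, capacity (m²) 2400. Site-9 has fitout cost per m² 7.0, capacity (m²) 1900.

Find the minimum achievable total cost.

106250

Use suppliers in increasing cost order.
Site-25 (3.0): use full 1300 ; 9400 m² to go.
Take 1900 from Site-9 at 7.0 ; need 7500 more.
Site-N at 9.5: take all 1100 m² ; 6400 still needed.
Site-21 (11.5): use full 2400 ; 4000 m² to go.
Site-11 (12.0): use full 2500 ; 1500 m² to go.
Take 1500 from Site-27 at 14.0 to finish.
Site-W: unused.
Cost = 1300×3.0 + 1900×7.0 + 1100×9.5 + 2400×11.5 + 2500×12.0 + 1500×14.0 = 106250.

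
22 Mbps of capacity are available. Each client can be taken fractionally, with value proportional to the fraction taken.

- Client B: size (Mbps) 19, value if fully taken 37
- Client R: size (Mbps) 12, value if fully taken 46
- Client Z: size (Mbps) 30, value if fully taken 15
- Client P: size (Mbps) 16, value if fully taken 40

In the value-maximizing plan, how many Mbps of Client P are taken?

10

Sort by value density: Client R 46/12≈3.83, Client P 40/16≈2.5, Client B 37/19≈1.95, Client Z 15/30≈0.5.
Client R: take in full, 12 Mbps for value 46 ; 10 left.
Fill the last 10 Mbps with part of Client P: 10/16 of it earns 25.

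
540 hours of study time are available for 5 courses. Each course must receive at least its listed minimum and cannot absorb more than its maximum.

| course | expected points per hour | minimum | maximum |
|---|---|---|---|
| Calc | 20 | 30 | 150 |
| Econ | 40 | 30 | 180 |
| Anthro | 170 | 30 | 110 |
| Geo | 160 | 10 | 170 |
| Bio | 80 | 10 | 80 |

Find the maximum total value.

58900

Meeting every minimum uses 30+30+30+10+10 = 110 hours, leaving 430.
Order the courses by expected points per hour: Anthro 170 > Geo 160 > Bio 80 > Econ 40 > Calc 20.
Give Anthro 80 more to hit its cap of 110 ; 350 left.
Geo: +160 to 170 (cap) ; 190 left.
Give Bio 70 more to hit its cap of 80 ; 120 left.
Only 120 left; Econ takes them to reach 150.
Total = 20×30 + 40×150 + 170×110 + 160×170 + 80×80 = 58900.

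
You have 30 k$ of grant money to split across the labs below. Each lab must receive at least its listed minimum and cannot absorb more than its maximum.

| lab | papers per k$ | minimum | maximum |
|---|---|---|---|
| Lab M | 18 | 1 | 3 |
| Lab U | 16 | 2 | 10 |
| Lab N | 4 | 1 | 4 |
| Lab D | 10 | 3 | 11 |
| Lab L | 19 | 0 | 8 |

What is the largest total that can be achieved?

450

Meeting every minimum uses 1+2+1+3+0 = 7 k$, leaving 23.
Highest papers per k$ first: Lab L 19 > Lab M 18 > Lab U 16 > Lab D 10 > Lab N 4.
Lab L: +8 to 8 (cap) → 15 left.
Lab M takes 2 more to reach its cap of 3 → 13 left.
Lab U takes 8 more to reach its cap of 10 → 5 left.
Lab D: +5 (room for 8) → 8. Pool exhausted.
Total = 18×3 + 16×10 + 4×1 + 10×8 + 19×8 = 450.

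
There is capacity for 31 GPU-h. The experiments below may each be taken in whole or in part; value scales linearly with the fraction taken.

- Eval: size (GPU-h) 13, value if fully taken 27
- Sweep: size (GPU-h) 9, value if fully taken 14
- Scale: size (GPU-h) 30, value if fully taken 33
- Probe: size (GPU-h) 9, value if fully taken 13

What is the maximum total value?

Best value per unit of size first: Eval 27/13≈2.08, Sweep 14/9≈1.56, Probe 13/9≈1.44, Scale 33/30≈1.1.
Take all of Eval (13 GPU-h, value 27) → 18 GPU-h left.
Take all of Sweep (9 GPU-h, value 14) → 9 GPU-h left.
All 9 GPU-h of Probe fit (value 13) → 0 remain.
Total value = 54.

54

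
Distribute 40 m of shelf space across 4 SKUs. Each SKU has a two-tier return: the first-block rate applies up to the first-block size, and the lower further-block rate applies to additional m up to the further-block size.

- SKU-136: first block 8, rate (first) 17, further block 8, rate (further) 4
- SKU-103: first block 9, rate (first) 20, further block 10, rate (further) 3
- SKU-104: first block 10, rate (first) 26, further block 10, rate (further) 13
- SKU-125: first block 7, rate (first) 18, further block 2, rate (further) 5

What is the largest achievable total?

780

Rank every tier by rate: SKU-104/first 26 > SKU-103/first 20 > SKU-125/first 18 > SKU-136/first 17 > SKU-104/second 13 > SKU-125/second 5 > SKU-136/second 4 > SKU-103/second 3.
Fill SKU-104 first block (10 at 26) ; 30 left.
SKU-103/first (20): +9 ; 21 left.
Fill SKU-125 first block (7 at 18) ; 14 left.
SKU-136/first (17): +8 ; 6 left.
SKU-104 second at 13: only 6 left, fill 6.
Total = 26×10 + 20×9 + 18×7 + 17×8 + 13×6 = 780.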